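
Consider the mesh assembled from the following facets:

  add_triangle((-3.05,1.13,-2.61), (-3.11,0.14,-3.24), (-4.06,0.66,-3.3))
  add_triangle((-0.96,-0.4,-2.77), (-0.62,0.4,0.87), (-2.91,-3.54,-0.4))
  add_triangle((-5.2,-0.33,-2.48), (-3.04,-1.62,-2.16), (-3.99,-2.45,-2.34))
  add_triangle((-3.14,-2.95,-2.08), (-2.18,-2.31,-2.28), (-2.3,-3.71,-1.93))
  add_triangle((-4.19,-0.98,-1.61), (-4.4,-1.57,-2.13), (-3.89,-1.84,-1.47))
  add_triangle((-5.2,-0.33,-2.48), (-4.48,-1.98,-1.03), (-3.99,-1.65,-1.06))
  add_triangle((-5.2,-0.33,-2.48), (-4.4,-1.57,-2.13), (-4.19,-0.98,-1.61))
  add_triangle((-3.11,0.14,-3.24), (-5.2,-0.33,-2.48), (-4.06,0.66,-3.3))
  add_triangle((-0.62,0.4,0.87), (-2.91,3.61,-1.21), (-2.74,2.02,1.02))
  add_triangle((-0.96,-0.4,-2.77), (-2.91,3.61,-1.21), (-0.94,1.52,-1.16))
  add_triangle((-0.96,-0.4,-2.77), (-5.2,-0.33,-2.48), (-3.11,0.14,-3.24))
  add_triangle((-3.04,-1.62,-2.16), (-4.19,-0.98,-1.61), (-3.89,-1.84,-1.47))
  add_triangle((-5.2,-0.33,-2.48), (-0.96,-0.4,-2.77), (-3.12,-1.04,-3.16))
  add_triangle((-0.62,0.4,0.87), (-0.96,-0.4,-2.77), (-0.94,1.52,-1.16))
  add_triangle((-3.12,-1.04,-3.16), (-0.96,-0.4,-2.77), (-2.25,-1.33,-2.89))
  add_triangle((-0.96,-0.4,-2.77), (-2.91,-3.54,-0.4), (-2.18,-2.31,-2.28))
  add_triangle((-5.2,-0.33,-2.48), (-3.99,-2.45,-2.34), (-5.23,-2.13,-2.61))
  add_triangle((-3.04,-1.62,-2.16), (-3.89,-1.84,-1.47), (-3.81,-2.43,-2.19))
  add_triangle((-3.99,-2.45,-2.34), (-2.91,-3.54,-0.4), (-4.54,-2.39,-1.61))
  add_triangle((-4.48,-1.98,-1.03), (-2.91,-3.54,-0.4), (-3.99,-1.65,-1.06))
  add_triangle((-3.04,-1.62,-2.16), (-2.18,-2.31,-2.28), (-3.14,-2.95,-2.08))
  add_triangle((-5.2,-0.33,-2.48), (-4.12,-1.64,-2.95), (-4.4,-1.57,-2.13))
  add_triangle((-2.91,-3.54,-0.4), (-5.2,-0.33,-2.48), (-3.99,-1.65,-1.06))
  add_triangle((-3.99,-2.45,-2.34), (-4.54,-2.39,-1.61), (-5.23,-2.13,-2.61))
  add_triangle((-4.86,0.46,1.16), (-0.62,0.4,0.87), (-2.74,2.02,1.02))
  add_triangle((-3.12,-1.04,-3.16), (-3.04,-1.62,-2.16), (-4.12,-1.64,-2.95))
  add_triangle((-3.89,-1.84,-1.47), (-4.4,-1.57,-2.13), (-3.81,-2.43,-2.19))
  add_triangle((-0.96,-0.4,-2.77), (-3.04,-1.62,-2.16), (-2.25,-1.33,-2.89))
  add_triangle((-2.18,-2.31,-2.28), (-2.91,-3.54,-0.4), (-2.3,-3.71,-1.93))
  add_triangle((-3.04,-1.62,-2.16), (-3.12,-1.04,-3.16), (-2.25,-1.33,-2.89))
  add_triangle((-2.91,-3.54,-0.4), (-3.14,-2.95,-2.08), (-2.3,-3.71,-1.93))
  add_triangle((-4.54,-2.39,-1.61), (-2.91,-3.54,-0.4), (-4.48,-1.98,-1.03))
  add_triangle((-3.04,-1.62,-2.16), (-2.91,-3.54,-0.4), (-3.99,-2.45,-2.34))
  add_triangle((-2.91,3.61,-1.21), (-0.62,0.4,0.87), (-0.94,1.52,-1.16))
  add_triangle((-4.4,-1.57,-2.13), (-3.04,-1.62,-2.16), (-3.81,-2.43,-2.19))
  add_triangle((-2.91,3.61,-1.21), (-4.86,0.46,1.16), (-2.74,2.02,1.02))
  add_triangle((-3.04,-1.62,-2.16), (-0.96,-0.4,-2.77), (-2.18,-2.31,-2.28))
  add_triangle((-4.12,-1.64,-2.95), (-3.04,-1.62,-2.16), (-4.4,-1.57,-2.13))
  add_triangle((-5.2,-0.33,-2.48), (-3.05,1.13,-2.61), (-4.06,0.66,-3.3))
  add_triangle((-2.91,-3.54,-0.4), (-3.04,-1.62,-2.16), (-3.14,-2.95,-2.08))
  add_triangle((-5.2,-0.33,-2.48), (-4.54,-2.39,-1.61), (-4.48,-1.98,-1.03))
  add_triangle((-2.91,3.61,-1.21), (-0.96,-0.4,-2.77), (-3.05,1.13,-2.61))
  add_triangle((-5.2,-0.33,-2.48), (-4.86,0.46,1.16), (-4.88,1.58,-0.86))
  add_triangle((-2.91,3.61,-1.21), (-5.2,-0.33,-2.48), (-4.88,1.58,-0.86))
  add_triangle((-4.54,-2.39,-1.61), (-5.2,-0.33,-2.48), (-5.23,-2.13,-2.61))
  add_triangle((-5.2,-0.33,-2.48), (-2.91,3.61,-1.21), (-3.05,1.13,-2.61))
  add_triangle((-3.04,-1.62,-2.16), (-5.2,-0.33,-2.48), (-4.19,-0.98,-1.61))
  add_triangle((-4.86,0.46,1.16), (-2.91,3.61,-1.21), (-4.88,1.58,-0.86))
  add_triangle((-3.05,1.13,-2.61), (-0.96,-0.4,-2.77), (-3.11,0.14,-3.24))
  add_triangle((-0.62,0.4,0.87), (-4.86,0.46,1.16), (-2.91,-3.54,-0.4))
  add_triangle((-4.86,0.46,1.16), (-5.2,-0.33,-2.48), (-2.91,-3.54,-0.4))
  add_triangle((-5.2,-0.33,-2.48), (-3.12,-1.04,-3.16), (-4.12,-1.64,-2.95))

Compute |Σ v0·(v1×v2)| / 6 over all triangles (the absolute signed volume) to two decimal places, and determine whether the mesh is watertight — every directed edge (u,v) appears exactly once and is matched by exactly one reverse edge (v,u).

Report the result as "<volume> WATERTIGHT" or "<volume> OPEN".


Per-triangle v0·(v1×v2)/6:
  t1: +0.3380
  t2: -1.8325
  t3: +0.8115
  t4: +0.6220
  t5: +0.2947
  t6: -0.1009
  t7: +0.4539
  t8: +0.9984
  t9: +0.3678
  t10: +1.0004
  t11: +1.1923
  t12: -0.6600
  t13: +1.1959
  t14: -0.6498
  t15: +0.5168
  t16: -0.3000
  t17: +0.4609
  t18: -0.3231
  t19: +1.5727
  t20: -0.2173
  t21: +0.5608
  t22: +1.0643
  t23: -1.2553
  t24: +0.6360
  t25: +0.9285
  t26: +0.2583
  t27: +0.4389
  t28: -0.2116
  t29: -1.1437
  t30: +0.4700
  t31: +1.4100
  t32: +1.0299
  t33: +0.2254
  t34: +0.0559
  t35: +0.4047
  t36: +3.7048
  t37: +1.2561
  t38: +0.2893
  t39: +0.6454
  t40: +0.9265
  t41: +1.1999
  t42: +2.0160
  t43: +4.7186
  t44: +4.5345
  t45: +1.0760
  t46: +4.0037
  t47: -0.9198
  t48: +3.7440
  t49: +0.7803
  t50: +1.9288
  t51: +10.7713
  t52: +1.2788
Σ = +52.5678 → |volume| = 52.57

Directed edges: 156 total, each appears once with its reverse present → watertight.

52.57 WATERTIGHT


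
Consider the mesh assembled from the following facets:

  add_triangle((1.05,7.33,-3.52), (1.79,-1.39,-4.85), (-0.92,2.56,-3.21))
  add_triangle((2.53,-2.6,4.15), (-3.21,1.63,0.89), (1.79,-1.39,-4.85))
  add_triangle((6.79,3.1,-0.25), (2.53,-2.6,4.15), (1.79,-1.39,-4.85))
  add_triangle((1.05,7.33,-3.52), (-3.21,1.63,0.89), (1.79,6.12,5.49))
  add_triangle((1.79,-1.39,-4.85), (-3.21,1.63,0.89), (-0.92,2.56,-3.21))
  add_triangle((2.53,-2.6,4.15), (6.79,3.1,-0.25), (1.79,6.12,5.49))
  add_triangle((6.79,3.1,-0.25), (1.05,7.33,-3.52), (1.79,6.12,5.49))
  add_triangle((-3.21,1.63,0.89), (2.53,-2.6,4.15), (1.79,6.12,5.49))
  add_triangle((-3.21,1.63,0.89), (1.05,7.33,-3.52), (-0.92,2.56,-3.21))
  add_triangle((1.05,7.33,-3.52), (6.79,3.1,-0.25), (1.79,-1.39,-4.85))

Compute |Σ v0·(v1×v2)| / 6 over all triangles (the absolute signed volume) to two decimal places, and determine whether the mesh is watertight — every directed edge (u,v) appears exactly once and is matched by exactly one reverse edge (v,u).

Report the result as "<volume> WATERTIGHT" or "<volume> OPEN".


284.06 WATERTIGHT

Per-triangle v0·(v1×v2)/6:
  t1: +13.4862
  t2: +4.3122
  t3: +30.9288
  t4: +37.3253
  t5: +5.7665
  t6: +49.0728
  t7: +63.9642
  t8: +22.4563
  t9: +10.9616
  t10: +45.7851
Σ = +284.0590 → |volume| = 284.06

Directed edges: 30 total, each appears once with its reverse present → watertight.


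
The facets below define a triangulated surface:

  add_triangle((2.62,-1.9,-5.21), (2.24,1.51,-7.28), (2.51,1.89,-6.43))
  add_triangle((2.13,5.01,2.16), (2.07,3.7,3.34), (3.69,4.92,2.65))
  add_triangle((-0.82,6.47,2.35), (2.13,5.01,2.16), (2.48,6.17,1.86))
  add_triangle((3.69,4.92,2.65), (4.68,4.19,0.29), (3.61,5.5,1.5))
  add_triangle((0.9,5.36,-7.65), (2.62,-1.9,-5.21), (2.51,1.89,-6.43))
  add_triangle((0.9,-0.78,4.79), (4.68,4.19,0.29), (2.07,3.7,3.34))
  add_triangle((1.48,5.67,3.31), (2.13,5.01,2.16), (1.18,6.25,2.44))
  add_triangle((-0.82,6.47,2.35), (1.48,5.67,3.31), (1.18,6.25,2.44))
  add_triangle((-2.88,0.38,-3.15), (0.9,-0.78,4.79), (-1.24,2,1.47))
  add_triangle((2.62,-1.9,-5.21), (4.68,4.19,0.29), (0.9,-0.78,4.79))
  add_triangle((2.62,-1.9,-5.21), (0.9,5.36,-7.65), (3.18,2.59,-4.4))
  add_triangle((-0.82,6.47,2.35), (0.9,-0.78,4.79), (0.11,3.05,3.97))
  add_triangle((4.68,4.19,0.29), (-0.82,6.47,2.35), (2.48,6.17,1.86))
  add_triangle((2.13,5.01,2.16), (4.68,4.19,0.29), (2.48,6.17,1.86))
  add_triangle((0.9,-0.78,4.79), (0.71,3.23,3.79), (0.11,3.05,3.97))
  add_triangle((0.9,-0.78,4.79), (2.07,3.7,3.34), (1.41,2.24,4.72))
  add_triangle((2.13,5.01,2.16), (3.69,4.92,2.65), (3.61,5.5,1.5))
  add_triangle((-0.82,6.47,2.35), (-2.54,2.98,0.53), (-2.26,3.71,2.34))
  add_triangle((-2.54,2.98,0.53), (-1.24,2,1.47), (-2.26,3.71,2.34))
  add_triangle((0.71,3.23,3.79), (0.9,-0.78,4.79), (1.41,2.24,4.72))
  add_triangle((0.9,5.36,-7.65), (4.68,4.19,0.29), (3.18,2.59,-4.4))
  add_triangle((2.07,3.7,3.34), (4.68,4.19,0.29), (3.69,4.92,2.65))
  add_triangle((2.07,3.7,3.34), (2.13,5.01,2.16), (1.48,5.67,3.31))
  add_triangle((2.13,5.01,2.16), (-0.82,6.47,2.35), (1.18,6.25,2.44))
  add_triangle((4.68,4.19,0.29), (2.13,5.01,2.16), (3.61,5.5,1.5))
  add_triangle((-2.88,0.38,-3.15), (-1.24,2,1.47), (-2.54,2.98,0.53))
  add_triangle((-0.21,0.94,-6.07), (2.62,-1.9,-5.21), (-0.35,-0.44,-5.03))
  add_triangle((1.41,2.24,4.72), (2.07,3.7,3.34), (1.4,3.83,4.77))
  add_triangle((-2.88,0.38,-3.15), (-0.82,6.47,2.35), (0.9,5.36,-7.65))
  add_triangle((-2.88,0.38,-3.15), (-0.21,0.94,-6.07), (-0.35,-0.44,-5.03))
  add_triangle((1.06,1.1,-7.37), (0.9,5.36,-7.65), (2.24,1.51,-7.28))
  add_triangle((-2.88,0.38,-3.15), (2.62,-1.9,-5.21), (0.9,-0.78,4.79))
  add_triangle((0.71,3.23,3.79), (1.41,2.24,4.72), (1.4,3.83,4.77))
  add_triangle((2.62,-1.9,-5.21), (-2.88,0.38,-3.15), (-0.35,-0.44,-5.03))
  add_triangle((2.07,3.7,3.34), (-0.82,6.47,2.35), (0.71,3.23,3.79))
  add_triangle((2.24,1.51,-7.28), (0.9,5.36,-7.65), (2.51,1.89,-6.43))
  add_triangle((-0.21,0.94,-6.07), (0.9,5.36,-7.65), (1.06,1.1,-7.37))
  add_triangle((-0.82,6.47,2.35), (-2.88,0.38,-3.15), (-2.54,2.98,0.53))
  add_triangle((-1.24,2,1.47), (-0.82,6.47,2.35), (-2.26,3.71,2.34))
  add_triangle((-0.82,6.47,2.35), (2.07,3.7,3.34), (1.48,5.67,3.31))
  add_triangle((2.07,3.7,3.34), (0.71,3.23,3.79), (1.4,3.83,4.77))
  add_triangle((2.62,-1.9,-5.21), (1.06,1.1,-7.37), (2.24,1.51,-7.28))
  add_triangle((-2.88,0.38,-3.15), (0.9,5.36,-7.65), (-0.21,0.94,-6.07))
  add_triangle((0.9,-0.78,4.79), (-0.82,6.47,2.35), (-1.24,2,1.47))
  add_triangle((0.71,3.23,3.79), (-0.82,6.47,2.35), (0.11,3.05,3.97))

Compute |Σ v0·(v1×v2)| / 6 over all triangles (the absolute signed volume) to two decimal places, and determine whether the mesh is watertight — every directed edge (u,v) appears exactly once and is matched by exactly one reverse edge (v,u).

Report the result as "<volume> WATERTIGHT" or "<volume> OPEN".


Per-triangle v0·(v1×v2)/6:
  t1: +2.6087
  t2: +2.1091
  t3: +2.3331
  t4: +2.6743
  t5: -5.7170
  t6: +10.7920
  t7: +1.2653
  t8: +2.2566
  t9: +4.2516
  t10: +22.3231
  t11: +17.5796
  t12: +0.2439
  t13: +2.1920
  t14: +2.1179
  t15: +1.9469
  t16: +1.6921
  t17: +1.7242
  t18: +3.3802
  t19: +0.1115
  t20: +1.6118
  t21: +17.8751
  t22: +0.5614
  t23: +1.7149
  t24: -0.2171
  t25: -0.4985
  t26: +0.6720
  t27: +3.9351
  t28: +1.3626
  t29: +34.9051
  t30: +3.3979
  t31: +6.2852
  t32: +5.4025
  t33: +0.4921
  t34: +1.5825
  t35: +4.7550
  t36: +3.4148
  t37: +5.6032
  t38: +5.9799
  t39: +0.3793
  t40: +1.3086
  t41: +0.4876
  t42: +4.8966
  t43: +11.5779
  t44: +6.0394
  t45: +2.0536
Σ = +201.4637 → |volume| = 201.46

Directed edges: 135 total; 9 unmatched, e.g. (2.62,-1.9,-5.21)→(4.68,4.19,0.29) → open.

201.46 OPEN


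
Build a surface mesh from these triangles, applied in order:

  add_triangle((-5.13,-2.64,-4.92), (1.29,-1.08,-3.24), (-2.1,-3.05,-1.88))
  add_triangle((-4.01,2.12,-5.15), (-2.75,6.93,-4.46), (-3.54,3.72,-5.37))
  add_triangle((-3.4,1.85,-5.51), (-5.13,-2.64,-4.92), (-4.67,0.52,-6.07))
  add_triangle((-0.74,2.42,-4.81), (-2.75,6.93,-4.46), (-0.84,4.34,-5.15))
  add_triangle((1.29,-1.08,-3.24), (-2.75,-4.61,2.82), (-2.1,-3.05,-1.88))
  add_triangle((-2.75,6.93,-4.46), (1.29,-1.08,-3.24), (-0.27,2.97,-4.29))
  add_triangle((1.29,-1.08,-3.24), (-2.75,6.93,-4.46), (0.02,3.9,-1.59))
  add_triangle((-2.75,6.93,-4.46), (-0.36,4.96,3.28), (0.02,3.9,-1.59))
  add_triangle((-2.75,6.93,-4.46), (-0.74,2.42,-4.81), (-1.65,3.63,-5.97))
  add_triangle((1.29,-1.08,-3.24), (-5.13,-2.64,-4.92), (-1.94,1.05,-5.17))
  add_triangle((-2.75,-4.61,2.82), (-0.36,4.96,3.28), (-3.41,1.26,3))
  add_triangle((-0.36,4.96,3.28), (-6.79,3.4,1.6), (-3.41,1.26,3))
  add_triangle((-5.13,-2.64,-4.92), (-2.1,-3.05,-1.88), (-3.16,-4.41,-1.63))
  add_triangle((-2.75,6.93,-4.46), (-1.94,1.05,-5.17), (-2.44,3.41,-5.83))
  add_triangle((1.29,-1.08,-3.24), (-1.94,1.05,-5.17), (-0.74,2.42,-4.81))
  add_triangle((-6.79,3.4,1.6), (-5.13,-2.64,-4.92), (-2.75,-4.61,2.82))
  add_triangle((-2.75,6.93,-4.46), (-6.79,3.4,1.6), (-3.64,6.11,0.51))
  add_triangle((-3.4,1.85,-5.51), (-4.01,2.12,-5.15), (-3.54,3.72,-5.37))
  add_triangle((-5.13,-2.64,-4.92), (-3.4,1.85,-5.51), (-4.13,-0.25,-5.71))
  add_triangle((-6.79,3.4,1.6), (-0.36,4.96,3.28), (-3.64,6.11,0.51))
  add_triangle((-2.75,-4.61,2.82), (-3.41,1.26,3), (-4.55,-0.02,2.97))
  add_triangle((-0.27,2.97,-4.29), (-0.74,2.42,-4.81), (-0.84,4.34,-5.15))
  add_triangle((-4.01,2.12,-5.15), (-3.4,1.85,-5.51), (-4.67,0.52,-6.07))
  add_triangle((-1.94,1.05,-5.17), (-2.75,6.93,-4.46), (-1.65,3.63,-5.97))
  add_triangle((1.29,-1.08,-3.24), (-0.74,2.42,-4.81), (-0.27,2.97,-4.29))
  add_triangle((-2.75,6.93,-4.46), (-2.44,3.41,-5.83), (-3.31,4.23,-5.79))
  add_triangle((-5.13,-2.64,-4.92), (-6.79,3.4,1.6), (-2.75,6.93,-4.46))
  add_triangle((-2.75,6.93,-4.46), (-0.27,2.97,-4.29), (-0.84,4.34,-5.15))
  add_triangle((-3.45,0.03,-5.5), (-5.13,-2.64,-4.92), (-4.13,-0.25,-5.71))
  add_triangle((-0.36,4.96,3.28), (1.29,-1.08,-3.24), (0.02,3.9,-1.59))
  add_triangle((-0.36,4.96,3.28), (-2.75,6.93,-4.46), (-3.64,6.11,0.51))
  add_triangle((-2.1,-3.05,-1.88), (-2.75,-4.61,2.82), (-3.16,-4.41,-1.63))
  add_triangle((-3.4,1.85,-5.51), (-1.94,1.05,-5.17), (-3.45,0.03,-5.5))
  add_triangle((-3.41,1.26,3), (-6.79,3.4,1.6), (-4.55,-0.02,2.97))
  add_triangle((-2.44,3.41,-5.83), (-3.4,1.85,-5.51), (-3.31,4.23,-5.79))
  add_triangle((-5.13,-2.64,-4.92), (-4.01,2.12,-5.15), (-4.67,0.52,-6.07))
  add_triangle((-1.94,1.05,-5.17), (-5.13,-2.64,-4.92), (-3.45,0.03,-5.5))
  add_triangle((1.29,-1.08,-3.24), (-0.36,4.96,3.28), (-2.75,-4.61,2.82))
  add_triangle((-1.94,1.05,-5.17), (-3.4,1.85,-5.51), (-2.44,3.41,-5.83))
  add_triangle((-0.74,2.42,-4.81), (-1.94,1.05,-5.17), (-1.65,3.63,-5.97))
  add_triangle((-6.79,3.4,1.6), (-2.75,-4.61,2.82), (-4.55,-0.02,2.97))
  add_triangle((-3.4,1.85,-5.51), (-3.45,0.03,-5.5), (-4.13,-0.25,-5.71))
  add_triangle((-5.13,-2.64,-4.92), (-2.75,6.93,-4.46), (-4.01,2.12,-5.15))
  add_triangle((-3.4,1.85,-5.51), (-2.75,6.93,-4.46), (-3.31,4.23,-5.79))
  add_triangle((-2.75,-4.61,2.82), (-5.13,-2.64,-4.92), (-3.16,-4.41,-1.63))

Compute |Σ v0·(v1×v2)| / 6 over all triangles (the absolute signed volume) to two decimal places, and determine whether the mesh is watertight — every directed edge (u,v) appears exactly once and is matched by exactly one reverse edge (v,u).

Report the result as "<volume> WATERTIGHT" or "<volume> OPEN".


Per-triangle v0·(v1×v2)/6:
  t1: +7.7383
  t2: +1.8676
  t3: +0.7244
  t4: +2.7145
  t5: +6.4076
  t6: -1.7629
  t7: +8.0401
  t8: +10.0096
  t9: +1.7118
  t10: +12.7755
  t11: +10.5743
  t12: +13.4990
  t13: +2.0393
  t14: -0.7548
  t15: +4.7107
  t16: +54.3278
  t17: +22.5979
  t18: +1.3837
  t19: +1.7767
  t20: +17.3833
  t21: +3.6902
  t22: +0.5778
  t23: +1.4919
  t24: +5.3059
  t25: +2.0110
  t26: +2.9994
  t27: +68.6240
  t28: +0.0496
  t29: +0.8136
  t30: +3.5429
  t31: +17.3372
  t32: +0.5904
  t33: +2.1211
  t34: +4.7518
  t35: +2.0793
  t36: +2.4320
  t37: +1.2710
  t38: -0.5627
  t39: +2.3967
  t40: +1.4844
  t41: +7.2092
  t42: +0.9002
  t43: +2.7860
  t44: +1.3066
  t45: +9.1636
Σ = +322.1374 → |volume| = 322.14

Directed edges: 135 total; 3 unmatched, e.g. (-2.75,6.93,-4.46)→(-3.54,3.72,-5.37) → open.

322.14 OPEN


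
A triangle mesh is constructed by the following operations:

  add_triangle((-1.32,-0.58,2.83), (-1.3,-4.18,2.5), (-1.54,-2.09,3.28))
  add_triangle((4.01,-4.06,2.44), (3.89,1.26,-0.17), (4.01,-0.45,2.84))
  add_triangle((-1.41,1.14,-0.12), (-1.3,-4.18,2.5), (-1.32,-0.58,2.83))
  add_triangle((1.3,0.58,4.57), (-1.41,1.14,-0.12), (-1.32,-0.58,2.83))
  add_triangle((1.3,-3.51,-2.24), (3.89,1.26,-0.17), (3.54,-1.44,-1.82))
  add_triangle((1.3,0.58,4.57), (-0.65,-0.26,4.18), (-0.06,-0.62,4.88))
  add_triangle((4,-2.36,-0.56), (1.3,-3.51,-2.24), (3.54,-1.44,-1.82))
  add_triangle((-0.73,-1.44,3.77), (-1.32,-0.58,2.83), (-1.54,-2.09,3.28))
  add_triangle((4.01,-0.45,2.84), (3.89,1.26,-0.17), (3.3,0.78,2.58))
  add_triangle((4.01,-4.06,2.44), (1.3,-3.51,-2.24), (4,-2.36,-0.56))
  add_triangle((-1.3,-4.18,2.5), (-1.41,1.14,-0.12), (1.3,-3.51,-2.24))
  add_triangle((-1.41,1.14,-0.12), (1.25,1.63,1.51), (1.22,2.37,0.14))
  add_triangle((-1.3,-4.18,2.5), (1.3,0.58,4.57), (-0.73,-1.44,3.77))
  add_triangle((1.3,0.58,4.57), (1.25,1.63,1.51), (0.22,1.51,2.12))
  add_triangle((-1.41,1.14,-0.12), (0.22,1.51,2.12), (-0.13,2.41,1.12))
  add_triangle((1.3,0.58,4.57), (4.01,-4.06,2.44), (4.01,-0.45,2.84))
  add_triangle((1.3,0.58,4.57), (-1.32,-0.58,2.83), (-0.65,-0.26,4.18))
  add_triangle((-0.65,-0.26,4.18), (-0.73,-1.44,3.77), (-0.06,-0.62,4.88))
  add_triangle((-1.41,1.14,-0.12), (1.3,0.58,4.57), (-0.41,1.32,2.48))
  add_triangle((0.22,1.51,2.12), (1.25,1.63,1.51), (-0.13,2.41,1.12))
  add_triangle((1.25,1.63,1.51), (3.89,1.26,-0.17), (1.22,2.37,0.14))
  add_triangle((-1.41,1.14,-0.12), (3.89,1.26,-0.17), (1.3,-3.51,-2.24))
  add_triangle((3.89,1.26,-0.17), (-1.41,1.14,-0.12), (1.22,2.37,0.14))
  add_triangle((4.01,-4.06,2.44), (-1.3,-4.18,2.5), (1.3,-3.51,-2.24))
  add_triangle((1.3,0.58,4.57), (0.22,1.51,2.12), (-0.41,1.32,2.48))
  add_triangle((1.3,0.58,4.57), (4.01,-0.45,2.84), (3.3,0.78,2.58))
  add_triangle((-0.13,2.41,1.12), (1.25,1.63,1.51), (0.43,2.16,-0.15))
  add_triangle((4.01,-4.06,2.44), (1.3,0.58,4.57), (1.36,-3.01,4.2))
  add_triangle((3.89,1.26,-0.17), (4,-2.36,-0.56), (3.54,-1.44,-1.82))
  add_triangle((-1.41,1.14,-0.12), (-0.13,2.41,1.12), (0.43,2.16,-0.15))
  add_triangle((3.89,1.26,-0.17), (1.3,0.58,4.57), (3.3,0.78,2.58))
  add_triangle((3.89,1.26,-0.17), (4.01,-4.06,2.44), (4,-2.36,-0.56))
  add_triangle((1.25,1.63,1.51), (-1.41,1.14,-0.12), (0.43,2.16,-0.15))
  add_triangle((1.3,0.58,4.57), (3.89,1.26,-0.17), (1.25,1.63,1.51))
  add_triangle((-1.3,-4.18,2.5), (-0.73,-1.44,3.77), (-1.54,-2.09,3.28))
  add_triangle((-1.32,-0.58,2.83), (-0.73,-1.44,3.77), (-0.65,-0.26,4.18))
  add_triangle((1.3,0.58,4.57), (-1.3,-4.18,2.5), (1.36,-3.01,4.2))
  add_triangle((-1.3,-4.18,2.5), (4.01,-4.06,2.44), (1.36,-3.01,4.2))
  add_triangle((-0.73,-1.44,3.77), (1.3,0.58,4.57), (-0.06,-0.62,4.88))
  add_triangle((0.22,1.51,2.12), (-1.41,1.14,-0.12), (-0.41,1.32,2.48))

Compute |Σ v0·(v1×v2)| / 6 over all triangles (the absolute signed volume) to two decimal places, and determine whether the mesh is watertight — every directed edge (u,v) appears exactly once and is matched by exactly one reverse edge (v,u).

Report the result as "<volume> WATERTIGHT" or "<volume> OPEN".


Per-triangle v0·(v1×v2)/6:
  t1: +0.0721
  t2: +7.5107
  t3: +2.6064
  t4: +2.8540
  t5: -0.5830
  t6: +0.8641
  t7: +3.3118
  t8: +0.6909
  t9: +2.5241
  t10: +7.8129
  t11: +4.3982
  t12: +1.0847
  t13: +3.2353
  t14: +1.1951
  t15: +0.6895
  t16: +8.6106
  t17: -0.0361
  t18: +0.6186
  t19: +0.0720
  t20: +0.6711
  t21: +1.8497
  t22: +2.7229
  t23: +0.4327
  t24: +15.9591
  t25: +0.7610
  t26: +2.6878
  t27: +0.7852
  t28: +8.3984
  t29: +3.3009
  t30: +0.7676
  t31: +1.1473
  t32: +7.5366
  t33: -0.9429
  t34: +3.5138
  t35: +1.4045
  t36: +0.6985
  t37: +5.9934
  t38: +8.7962
  t39: +0.4147
  t40: +0.5094
Σ = +114.9396 → |volume| = 114.94

Directed edges: 120 total, each appears once with its reverse present → watertight.

114.94 WATERTIGHT


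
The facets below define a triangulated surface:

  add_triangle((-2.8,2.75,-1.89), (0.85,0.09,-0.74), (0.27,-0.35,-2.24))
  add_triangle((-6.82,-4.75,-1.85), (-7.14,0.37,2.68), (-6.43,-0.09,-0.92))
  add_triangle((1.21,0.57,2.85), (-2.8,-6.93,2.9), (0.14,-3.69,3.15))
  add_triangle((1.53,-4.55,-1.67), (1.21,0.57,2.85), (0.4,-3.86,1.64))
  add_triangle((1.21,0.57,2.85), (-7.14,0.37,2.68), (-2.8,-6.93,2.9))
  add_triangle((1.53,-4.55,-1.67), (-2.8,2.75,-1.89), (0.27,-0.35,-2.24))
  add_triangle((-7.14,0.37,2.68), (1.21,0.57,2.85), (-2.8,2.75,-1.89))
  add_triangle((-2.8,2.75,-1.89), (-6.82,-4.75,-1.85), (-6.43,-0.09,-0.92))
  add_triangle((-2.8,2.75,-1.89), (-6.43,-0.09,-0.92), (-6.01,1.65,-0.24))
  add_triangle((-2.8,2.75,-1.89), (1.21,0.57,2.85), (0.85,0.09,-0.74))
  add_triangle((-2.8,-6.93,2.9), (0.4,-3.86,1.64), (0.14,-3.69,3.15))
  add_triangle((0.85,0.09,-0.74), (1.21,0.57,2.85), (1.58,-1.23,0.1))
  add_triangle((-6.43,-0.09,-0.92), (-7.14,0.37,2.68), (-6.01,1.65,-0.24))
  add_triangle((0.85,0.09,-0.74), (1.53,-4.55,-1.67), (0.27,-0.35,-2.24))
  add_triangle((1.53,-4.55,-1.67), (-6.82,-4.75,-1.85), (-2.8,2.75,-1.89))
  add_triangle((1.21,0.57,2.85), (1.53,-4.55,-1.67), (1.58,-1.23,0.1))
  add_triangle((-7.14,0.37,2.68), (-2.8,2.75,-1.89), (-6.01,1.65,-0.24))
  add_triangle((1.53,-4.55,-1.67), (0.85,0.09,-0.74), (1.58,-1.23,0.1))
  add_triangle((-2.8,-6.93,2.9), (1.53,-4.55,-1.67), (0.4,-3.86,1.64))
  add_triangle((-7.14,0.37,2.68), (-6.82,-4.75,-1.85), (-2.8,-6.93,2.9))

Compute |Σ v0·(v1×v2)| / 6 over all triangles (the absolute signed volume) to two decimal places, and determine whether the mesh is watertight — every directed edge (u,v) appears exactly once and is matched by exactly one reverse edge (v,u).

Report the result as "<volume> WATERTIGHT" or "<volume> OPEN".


Per-triangle v0·(v1×v2)/6:
  t1: +1.0974
  t2: +18.0237
  t3: +4.0008
  t4: +5.0474
  t5: +29.2112
  t6: +3.3377
  t7: +12.4567
  t8: +10.0422
  t9: +4.6208
  t10: +1.9556
  t11: +3.5880
  t12: +0.8650
  t13: +6.5668
  t14: +1.3202
  t15: +18.3551
  t16: +1.7497
  t17: +3.0521
  t18: +1.0519
  t19: +8.1854
  t20: +48.3577
Σ = +182.8854 → |volume| = 182.89

Directed edges: 60 total; 6 unmatched, e.g. (0.14,-3.69,3.15)→(1.21,0.57,2.85) → open.

182.89 OPEN


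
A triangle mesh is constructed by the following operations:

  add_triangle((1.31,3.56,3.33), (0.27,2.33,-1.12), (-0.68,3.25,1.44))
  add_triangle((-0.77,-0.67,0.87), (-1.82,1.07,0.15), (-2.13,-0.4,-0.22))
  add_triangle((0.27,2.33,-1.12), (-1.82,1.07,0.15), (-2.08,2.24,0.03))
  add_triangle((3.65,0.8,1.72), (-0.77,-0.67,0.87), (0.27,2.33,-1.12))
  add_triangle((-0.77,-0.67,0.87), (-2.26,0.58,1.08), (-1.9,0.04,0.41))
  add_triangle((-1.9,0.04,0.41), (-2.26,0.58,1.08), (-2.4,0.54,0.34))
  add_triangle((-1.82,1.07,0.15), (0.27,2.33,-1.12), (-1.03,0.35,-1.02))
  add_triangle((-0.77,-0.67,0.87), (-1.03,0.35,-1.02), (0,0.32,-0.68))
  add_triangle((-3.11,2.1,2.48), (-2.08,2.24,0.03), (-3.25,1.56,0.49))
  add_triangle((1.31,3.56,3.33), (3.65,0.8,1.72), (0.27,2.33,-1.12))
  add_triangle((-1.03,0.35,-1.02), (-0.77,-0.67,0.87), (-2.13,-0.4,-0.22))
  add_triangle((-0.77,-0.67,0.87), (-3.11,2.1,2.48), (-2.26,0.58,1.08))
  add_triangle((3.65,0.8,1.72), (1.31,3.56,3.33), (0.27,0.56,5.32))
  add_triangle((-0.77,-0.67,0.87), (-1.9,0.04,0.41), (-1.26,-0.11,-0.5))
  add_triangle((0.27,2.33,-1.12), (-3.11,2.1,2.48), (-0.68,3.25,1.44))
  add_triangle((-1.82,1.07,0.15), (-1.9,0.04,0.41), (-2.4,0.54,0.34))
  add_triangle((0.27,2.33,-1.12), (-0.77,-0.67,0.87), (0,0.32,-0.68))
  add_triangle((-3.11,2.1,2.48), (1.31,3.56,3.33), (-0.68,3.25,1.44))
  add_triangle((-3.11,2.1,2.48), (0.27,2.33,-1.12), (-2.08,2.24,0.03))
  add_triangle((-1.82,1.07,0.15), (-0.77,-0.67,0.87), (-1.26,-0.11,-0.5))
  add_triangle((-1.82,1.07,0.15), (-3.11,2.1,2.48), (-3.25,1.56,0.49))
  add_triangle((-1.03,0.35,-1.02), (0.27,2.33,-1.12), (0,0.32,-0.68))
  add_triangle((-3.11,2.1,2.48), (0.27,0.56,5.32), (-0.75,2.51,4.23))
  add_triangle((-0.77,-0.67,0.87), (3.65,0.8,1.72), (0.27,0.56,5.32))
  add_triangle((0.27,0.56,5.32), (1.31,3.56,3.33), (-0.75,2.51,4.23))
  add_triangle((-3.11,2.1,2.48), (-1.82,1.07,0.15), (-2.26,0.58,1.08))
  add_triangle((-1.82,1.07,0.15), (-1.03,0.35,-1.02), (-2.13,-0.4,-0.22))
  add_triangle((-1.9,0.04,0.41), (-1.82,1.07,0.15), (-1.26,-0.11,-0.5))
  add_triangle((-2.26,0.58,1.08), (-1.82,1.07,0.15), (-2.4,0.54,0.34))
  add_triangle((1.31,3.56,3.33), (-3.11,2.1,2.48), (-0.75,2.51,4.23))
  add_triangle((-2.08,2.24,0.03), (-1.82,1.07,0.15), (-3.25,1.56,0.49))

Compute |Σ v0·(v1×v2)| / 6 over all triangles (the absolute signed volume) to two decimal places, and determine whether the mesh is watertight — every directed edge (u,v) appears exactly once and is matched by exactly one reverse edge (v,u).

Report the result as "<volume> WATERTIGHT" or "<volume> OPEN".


46.24 OPEN

Per-triangle v0·(v1×v2)/6:
  t1: +3.1148
  t2: +0.5389
  t3: +0.2319
  t4: -1.3228
  t5: +0.2474
  t6: +0.1218
  t7: +0.9192
  t8: +0.0191
  t9: +1.4458
  t10: +6.2306
  t11: -0.0128
  t12: +0.5710
  t13: +9.5123
  t14: +0.1982
  t15: +2.4778
  t16: -0.0205
  t17: -0.1494
  t18: +4.2601
  t19: +1.7291
  t20: -0.4138
  t21: -0.2549
  t22: +0.2065
  t23: +4.3511
  t24: +1.9590
  t25: +4.8341
  t26: +0.5786
  t27: +0.5231
  t28: +0.2627
  t29: +0.2038
  t30: +3.8240
  t31: +0.0535
Σ = +46.2401 → |volume| = 46.24

Directed edges: 93 total; 3 unmatched, e.g. (-0.77,-0.67,0.87)→(-3.11,2.1,2.48) → open.


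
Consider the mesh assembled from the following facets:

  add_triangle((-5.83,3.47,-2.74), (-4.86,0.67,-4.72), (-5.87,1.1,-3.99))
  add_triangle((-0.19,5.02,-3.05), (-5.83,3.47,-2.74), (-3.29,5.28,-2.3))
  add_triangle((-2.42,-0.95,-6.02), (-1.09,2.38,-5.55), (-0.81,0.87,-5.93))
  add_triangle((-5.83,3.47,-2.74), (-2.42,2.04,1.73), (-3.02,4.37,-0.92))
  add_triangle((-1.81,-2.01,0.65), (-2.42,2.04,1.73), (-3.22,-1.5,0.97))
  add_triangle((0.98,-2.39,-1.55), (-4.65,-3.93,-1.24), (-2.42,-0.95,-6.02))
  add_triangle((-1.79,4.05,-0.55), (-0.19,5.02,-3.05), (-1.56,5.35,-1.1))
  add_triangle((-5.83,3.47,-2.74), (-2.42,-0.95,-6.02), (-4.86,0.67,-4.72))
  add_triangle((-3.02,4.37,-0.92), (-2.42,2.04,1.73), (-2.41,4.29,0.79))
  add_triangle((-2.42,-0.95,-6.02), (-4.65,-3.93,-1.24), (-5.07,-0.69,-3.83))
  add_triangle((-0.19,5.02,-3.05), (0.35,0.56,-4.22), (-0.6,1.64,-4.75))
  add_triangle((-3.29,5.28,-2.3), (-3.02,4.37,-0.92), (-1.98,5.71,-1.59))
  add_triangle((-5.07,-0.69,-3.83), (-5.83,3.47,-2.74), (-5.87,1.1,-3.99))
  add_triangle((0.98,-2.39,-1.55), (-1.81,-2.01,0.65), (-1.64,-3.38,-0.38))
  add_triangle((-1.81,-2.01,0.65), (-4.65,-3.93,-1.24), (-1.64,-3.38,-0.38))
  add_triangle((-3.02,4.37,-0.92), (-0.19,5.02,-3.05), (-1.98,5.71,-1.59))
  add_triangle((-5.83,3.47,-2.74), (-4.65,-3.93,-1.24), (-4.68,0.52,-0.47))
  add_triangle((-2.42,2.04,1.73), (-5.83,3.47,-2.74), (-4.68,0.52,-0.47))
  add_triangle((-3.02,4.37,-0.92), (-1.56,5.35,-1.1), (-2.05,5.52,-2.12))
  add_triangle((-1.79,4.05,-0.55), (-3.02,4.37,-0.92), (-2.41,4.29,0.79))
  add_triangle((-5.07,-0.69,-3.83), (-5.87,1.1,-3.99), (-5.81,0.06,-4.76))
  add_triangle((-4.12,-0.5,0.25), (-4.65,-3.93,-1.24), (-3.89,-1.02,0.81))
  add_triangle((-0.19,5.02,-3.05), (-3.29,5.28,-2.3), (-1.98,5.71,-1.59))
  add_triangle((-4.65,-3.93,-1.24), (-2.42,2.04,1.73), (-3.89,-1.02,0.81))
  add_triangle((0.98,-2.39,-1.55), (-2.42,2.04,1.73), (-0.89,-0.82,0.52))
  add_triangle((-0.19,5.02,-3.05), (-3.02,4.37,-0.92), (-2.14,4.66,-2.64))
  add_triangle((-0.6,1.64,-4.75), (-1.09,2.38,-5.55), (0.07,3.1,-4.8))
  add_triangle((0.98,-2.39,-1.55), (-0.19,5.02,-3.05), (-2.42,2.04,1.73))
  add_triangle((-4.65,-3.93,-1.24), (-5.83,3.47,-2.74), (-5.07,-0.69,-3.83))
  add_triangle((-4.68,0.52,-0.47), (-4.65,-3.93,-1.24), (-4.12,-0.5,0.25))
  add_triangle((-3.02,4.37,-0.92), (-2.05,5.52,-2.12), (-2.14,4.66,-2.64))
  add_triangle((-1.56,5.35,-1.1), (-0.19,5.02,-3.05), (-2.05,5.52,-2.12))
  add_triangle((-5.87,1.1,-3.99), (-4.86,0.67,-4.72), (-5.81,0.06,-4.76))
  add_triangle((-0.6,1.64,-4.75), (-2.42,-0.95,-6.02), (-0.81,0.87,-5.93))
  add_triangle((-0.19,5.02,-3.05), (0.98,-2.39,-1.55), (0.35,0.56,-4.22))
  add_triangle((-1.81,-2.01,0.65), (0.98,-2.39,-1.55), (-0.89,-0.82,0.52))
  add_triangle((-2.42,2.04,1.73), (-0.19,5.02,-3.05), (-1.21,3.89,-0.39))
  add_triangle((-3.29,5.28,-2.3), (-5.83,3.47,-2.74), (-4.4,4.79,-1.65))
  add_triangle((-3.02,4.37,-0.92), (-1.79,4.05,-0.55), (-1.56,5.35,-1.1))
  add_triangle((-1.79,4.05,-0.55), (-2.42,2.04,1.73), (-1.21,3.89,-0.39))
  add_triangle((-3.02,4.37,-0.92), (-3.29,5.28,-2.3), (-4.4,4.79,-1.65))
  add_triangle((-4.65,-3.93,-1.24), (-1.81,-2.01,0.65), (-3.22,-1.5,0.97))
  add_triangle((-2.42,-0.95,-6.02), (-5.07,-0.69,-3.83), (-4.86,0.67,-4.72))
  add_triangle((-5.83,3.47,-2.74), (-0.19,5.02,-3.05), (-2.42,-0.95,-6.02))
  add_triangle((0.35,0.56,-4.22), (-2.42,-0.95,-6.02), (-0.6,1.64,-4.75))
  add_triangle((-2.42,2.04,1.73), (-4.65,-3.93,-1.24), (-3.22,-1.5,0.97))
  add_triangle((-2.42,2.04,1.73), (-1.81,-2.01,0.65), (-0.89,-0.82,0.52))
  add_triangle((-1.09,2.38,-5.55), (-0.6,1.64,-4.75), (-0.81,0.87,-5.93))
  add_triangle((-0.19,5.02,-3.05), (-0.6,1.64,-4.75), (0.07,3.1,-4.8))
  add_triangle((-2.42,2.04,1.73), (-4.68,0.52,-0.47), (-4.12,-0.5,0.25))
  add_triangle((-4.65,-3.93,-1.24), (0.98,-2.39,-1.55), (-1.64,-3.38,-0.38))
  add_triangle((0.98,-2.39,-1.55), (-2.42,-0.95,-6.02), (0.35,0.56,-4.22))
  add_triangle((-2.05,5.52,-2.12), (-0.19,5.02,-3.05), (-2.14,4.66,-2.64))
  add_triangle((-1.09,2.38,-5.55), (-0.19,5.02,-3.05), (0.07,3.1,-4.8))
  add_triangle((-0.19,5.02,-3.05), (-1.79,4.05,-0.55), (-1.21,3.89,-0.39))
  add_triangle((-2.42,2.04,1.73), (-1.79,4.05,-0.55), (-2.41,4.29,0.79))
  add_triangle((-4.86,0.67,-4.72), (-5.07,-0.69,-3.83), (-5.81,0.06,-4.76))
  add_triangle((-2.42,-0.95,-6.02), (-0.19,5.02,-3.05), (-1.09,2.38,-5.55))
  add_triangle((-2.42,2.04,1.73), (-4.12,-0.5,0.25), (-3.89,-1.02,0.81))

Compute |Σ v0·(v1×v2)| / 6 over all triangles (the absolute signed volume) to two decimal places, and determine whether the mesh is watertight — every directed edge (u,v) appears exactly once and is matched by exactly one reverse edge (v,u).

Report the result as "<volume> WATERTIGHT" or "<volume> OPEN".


166.92 OPEN

Per-triangle v0·(v1×v2)/6:
  t1: +3.0068
  t2: +5.9624
  t3: +3.0738
  t4: +6.8764
  t5: +0.8049
  t6: +14.9428
  t7: -0.7748
  t8: +4.8873
  t9: +2.1182
  t10: +12.8709
  t11: +2.9119
  t12: +1.6004
  t13: +1.0694
  t14: +0.4533
  t15: +1.7290
  t16: -1.9276
  t17: +9.1744
  t18: +7.3197
  t19: +1.5249
  t20: +1.1218
  t21: +0.9147
  t22: +1.8992
  t23: +3.5186
  t24: -1.6743
  t25: -0.4646
  t26: -2.3937
  t27: +0.6926
  t28: -3.6745
  t29: +12.8241
  t30: +2.8797
  t31: +1.3785
  t32: +1.9112
  t33: +1.2347
  t34: -1.4008
  t35: +1.9552
  t36: +0.1494
  t37: -1.2278
  t38: +2.9391
  t39: +0.4517
  t40: +0.8317
  t41: +1.1109
  t42: +1.7528
  t43: +5.2660
  t44: +30.1565
  t45: +3.2957
  t46: +3.5413
  t47: +0.2421
  t48: +0.3849
  t49: -1.9009
  t50: +2.3910
  t51: +2.9421
  t52: +6.3769
  t53: +1.7324
  t54: +3.0832
  t55: +1.0035
  t56: -0.7105
  t57: +0.3364
  t58: +2.9137
  t59: +1.5154
Σ = +166.9235 → |volume| = 166.92

Directed edges: 177 total; 3 unmatched, e.g. (-3.02,4.37,-0.92)→(-5.83,3.47,-2.74) → open.


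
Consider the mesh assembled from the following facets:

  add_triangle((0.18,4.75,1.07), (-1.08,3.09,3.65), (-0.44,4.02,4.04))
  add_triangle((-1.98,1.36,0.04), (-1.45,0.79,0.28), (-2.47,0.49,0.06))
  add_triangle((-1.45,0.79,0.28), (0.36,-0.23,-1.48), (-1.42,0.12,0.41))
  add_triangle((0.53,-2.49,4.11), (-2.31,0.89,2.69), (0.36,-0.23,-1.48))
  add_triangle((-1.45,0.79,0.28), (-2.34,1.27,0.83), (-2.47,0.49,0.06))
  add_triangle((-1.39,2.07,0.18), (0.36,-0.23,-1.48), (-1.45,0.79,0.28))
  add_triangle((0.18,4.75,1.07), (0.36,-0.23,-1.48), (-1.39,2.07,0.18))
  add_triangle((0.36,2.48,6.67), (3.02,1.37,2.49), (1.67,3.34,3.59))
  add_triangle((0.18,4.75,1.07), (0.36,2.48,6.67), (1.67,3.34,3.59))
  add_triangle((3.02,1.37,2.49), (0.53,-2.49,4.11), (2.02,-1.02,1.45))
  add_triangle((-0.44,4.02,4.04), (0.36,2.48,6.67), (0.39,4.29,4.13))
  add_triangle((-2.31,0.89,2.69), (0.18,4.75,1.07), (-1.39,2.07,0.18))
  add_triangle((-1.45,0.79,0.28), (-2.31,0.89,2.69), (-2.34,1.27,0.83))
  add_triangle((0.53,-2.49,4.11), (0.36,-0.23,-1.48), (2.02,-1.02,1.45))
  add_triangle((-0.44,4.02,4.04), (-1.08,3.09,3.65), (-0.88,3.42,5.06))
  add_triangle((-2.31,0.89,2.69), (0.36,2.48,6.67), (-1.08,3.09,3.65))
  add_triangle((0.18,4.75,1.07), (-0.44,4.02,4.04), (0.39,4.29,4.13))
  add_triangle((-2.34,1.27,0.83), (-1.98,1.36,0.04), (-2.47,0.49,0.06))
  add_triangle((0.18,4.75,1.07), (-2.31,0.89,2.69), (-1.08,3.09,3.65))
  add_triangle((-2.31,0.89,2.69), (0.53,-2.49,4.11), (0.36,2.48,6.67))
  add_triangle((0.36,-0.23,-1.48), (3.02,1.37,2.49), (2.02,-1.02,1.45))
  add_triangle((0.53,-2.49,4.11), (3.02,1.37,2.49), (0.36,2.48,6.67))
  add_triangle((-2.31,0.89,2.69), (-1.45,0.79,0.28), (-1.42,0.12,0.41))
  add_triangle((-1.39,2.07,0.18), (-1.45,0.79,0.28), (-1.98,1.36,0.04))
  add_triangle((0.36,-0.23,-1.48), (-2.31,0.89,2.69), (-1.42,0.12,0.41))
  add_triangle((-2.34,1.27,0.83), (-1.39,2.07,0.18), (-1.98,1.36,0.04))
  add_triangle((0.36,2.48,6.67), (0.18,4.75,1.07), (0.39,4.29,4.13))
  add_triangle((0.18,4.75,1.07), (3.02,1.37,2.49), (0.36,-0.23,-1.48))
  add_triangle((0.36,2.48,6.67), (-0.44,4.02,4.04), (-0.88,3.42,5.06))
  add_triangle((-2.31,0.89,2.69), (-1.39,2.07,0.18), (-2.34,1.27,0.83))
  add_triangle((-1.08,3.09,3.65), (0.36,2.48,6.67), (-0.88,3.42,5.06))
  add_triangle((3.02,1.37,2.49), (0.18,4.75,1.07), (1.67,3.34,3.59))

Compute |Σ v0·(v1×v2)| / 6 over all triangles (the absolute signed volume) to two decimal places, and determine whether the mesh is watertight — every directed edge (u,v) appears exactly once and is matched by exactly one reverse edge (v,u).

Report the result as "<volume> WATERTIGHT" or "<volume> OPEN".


76.35 WATERTIGHT

Per-triangle v0·(v1×v2)/6:
  t1: +1.5853
  t2: -0.0991
  t3: +0.2239
  t4: +1.0997
  t5: -0.0787
  t6: +0.4482
  t7: +1.7439
  t8: +5.7034
  t9: +6.8698
  t10: +3.8760
  t11: +2.4826
  t12: +3.4253
  t13: +0.0310
  t14: +1.3612
  t15: +0.6221
  t16: +4.8860
  t17: +2.0479
  t18: +0.3105
  t19: +3.1216
  t20: +11.0047
  t21: +1.6891
  t22: +13.0417
  t23: +0.3424
  t24: -0.1026
  t25: -0.1307
  t26: +0.3050
  t27: -0.4341
  t28: +3.9926
  t29: +2.1020
  t30: +0.9154
  t31: -0.0371
  t32: +4.0022
Σ = +76.3512 → |volume| = 76.35

Directed edges: 96 total, each appears once with its reverse present → watertight.


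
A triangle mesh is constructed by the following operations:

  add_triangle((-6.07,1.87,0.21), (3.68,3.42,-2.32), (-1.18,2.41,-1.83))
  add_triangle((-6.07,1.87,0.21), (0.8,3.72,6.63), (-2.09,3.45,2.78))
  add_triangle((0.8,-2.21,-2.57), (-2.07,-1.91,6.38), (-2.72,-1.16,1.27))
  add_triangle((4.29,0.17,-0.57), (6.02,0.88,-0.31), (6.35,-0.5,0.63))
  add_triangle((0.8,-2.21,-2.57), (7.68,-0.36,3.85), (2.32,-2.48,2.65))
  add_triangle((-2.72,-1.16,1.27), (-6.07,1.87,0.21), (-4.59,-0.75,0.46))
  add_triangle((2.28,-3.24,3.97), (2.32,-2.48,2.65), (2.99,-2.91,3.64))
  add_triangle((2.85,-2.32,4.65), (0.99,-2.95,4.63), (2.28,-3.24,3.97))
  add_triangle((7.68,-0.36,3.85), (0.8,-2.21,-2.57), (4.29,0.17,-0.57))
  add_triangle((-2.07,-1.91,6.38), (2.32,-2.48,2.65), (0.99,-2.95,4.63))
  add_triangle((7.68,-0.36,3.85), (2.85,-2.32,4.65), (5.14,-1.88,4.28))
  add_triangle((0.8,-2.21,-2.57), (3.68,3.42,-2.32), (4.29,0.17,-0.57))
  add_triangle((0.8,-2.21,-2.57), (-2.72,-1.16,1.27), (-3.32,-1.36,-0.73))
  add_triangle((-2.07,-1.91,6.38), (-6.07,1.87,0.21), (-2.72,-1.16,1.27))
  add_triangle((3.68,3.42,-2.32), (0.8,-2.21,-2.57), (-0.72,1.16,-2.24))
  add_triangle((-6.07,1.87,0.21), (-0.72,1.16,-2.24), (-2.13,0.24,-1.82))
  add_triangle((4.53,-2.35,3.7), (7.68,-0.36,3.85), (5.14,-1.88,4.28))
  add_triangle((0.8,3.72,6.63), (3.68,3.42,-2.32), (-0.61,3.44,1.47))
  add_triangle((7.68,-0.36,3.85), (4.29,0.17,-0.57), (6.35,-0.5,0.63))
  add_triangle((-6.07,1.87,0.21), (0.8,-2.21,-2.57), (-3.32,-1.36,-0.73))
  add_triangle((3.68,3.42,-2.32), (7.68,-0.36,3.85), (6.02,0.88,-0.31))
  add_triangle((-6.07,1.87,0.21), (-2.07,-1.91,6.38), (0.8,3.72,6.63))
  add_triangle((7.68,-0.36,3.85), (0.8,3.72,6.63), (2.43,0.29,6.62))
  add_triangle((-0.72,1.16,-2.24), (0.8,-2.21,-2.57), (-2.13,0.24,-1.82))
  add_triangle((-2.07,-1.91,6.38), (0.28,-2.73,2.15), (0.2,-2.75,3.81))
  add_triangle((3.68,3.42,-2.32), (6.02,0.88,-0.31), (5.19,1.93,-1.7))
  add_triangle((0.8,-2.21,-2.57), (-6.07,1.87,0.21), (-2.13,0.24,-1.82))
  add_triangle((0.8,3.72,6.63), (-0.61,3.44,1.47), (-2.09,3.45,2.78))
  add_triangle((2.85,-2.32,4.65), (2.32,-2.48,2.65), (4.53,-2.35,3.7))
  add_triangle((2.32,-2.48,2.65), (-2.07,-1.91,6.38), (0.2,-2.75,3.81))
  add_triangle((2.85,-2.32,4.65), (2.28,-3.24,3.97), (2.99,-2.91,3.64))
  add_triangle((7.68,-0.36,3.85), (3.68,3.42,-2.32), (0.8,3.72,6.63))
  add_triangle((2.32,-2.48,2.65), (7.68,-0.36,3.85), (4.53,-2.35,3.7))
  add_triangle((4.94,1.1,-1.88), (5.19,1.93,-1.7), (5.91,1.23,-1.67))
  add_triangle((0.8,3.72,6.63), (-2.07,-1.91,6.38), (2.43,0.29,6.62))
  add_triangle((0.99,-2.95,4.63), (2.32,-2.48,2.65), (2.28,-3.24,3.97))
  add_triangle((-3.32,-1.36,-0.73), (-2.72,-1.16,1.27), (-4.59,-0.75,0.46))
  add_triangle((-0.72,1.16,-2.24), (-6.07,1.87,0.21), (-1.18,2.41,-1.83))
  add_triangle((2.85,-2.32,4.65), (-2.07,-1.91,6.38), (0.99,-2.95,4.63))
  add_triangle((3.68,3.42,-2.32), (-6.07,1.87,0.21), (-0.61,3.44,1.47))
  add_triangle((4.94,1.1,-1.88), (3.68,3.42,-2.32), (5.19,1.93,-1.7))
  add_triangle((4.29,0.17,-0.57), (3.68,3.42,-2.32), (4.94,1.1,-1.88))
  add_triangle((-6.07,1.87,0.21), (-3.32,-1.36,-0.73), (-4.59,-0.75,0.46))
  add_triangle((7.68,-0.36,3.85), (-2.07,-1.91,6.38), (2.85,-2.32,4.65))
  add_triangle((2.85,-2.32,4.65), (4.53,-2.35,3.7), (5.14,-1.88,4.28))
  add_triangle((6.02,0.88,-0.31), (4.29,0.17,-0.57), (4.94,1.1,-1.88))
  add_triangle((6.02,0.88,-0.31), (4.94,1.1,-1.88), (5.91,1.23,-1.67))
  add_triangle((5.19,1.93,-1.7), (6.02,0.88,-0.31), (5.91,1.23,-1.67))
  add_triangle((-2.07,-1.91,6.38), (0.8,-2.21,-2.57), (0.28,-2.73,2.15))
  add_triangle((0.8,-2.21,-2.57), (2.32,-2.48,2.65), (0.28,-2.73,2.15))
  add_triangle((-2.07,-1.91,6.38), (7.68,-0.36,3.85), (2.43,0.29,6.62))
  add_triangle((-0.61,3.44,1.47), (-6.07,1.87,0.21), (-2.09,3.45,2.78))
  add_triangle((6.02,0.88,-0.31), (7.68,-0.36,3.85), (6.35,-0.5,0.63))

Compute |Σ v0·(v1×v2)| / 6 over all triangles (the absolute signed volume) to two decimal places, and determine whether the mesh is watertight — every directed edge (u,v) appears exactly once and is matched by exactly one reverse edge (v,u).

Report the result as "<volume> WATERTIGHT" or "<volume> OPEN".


337.15 OPEN

Per-triangle v0·(v1×v2)/6:
  t1: +4.0789
  t2: +8.0350
  t3: +7.2837
  t4: +0.9391
  t5: +13.1527
  t6: +1.9656
  t7: +0.2209
  t8: +1.7273
  t9: +8.9767
  t10: -0.8181
  t11: +1.9914
  t12: +8.7025
  t13: +2.6927
  t14: +9.7201
  t15: +7.1973
  t16: +2.7510
  t17: +1.6623
  t18: +15.5516
  t19: -1.9174
  t20: +4.4503
  t21: +9.1072
  t22: +42.4736
  t23: +22.7603
  t24: +2.4689
  t25: +1.5132
  t26: +1.6392
  t27: +2.6913
  t28: +5.3645
  t29: +1.7582
  t30: +2.8659
  t31: +0.8707
  t32: +48.6742
  t33: +0.2689
  t34: +0.3887
  t35: +20.6409
  t36: -0.0872
  t37: +1.2055
  t38: +2.9135
  t39: +4.7893
  t40: +13.8888
  t41: +1.1753
  t42: -1.6807
  t43: +2.5757
  t44: +12.4837
  t45: +1.4308
  t46: +0.8779
  t47: +0.0793
  t48: +1.0787
  t49: +3.1721
  t50: +4.2331
  t51: +17.7123
  t52: +4.7951
  t53: +4.6602
Σ = +337.1525 → |volume| = 337.15

Directed edges: 159 total; 9 unmatched, e.g. (3.68,3.42,-2.32)→(-1.18,2.41,-1.83) → open.


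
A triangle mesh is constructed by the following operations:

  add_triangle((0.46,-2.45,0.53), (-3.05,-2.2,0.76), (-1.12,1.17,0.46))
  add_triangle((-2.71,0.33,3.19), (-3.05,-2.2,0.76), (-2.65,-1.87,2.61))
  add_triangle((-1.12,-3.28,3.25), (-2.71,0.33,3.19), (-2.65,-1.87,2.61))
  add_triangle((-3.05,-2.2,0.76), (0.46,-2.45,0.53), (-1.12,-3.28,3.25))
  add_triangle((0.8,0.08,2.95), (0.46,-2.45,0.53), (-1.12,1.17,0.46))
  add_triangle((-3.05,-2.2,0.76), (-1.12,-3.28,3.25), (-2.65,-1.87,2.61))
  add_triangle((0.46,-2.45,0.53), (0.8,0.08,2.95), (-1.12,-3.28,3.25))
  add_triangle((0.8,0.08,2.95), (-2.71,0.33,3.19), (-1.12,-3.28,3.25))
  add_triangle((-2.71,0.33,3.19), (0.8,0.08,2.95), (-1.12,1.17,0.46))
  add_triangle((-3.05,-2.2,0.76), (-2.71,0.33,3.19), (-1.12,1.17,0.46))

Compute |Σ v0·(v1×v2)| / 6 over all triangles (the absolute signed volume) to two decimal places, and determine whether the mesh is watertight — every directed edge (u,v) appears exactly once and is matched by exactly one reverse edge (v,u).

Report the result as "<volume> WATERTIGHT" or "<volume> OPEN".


21.89 WATERTIGHT

Per-triangle v0·(v1×v2)/6:
  t1: -0.9039
  t2: +2.2114
  t3: +2.6990
  t4: +3.3910
  t5: -1.3282
  t6: +2.5127
  t7: +2.9487
  t8: +6.1599
  t9: +1.8856
  t10: +2.3182
Σ = +21.8945 → |volume| = 21.89

Directed edges: 30 total, each appears once with its reverse present → watertight.


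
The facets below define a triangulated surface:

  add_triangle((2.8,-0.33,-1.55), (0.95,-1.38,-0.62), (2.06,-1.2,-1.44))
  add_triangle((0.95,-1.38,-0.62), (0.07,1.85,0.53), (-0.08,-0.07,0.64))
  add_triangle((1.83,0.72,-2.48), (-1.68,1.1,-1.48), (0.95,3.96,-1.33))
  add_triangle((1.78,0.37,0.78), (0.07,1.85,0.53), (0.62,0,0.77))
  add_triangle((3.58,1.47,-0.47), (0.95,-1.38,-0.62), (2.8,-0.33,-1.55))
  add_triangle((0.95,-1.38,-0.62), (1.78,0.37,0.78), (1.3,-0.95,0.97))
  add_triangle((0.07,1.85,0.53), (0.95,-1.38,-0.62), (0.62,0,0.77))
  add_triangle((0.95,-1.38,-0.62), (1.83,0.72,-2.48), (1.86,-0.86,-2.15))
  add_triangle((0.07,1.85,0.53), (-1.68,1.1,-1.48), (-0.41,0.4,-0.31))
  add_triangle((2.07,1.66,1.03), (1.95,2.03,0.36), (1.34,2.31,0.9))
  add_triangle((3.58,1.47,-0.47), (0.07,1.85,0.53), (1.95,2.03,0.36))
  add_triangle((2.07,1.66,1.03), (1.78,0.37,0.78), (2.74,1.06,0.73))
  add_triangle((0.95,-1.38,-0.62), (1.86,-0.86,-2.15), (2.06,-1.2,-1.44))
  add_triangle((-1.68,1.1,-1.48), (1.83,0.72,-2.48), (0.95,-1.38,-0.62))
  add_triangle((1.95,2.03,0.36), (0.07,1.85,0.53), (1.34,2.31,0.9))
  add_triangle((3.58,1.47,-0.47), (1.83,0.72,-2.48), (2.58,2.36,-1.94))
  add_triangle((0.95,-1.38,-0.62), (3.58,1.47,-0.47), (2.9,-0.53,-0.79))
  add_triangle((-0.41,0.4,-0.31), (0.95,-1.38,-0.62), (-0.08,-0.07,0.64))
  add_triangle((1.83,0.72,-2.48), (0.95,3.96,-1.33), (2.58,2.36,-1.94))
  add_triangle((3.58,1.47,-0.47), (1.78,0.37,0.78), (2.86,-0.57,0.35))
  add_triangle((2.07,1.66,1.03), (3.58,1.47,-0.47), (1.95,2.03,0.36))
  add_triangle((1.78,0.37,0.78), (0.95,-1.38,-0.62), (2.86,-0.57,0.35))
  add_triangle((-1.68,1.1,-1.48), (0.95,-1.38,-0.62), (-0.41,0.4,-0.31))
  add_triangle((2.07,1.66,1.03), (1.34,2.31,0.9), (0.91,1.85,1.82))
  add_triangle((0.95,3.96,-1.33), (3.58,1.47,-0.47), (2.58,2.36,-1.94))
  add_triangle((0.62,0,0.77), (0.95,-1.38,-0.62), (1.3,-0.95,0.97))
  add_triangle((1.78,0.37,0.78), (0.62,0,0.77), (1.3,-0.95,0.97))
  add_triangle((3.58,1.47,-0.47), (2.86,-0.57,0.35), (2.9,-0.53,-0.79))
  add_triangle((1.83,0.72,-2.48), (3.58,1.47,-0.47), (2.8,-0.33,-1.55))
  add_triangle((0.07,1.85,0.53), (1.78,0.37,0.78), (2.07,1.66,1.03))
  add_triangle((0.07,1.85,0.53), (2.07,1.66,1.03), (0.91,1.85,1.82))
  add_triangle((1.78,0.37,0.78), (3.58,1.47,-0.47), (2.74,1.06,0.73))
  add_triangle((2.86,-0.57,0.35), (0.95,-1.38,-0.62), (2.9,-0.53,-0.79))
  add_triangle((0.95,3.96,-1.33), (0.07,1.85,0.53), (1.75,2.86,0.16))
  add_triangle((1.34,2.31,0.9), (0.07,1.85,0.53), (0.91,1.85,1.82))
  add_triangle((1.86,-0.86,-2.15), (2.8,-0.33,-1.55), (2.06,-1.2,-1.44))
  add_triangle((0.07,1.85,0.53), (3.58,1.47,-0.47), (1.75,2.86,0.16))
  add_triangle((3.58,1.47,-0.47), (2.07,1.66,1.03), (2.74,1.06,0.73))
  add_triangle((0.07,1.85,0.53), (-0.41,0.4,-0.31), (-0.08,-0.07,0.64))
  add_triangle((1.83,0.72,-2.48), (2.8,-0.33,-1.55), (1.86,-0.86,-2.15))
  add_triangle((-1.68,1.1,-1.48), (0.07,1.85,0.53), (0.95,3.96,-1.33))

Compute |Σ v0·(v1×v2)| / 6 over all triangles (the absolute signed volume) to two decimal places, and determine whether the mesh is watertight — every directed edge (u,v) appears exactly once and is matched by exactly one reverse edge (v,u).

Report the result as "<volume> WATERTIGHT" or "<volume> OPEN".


Per-triangle v0·(v1×v2)/6:
  t1: +0.1353
  t2: +0.1986
  t3: +4.0862
  t4: +0.2904
  t5: +0.8115
  t6: +0.5625
  t7: -0.2809
  t8: -0.1258
  t9: +0.0099
  t10: +0.2976
  t11: +0.2739
  t12: +0.1896
  t13: +0.2378
  t14: +1.6510
  t15: +0.2232
  t16: +1.7681
  t17: +0.0763
  t18: +0.0352
  t19: +1.7198
  t20: +0.8988
  t21: +0.6571
  t22: +0.0647
  t23: -0.0428
  t24: +0.4926
  t25: +2.4755
  t26: -0.0848
  t27: +0.1651
  t28: +1.1708
  t29: +1.9553
  t30: +0.1152
  t31: -0.6548
  t32: +0.1953
  t33: +0.6666
  t34: +1.0849
  t35: +0.4365
  t36: +0.4109
  t37: +0.2654
  t38: +0.5772
  t39: +0.0966
  t40: +0.9279
  t41: +1.7511
Σ = +25.7857 → |volume| = 25.79

Directed edges: 123 total; 3 unmatched, e.g. (0.95,3.96,-1.33)→(3.58,1.47,-0.47) → open.

25.79 OPEN
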